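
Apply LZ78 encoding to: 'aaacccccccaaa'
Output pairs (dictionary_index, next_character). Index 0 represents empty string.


LZ78 encoding steps:
Dictionary: {0: ''}
Step 1: w='' (idx 0), next='a' -> output (0, 'a'), add 'a' as idx 1
Step 2: w='a' (idx 1), next='a' -> output (1, 'a'), add 'aa' as idx 2
Step 3: w='' (idx 0), next='c' -> output (0, 'c'), add 'c' as idx 3
Step 4: w='c' (idx 3), next='c' -> output (3, 'c'), add 'cc' as idx 4
Step 5: w='cc' (idx 4), next='c' -> output (4, 'c'), add 'ccc' as idx 5
Step 6: w='c' (idx 3), next='a' -> output (3, 'a'), add 'ca' as idx 6
Step 7: w='aa' (idx 2), end of input -> output (2, '')


Encoded: [(0, 'a'), (1, 'a'), (0, 'c'), (3, 'c'), (4, 'c'), (3, 'a'), (2, '')]


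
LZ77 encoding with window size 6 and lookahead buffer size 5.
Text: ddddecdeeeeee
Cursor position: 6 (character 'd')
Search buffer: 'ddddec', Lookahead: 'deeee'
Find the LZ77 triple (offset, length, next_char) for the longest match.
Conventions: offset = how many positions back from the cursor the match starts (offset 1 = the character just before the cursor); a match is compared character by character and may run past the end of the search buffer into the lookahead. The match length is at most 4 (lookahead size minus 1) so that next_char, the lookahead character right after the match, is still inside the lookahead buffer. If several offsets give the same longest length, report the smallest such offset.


Try each offset into the search buffer:
  offset=1 (pos 5, char 'c'): match length 0
  offset=2 (pos 4, char 'e'): match length 0
  offset=3 (pos 3, char 'd'): match length 2
  offset=4 (pos 2, char 'd'): match length 1
  offset=5 (pos 1, char 'd'): match length 1
  offset=6 (pos 0, char 'd'): match length 1
Longest match has length 2 at offset 3.
next_char = character at position 6 + 2 = 8 -> 'e'

Best match: offset=3, length=2 (matching 'de' starting at position 3)
LZ77 triple: (3, 2, 'e')


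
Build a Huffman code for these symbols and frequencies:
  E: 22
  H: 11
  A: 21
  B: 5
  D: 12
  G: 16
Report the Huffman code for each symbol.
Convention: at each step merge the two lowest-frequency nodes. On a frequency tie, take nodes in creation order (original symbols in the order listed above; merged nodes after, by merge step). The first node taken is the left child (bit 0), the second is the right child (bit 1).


Huffman tree construction:
Step 1: Merge B(5) + H(11) = 16
Step 2: Merge D(12) + G(16) = 28
Step 3: Merge (B+H)(16) + A(21) = 37
Step 4: Merge E(22) + (D+G)(28) = 50
Step 5: Merge ((B+H)+A)(37) + (E+(D+G))(50) = 87
Read each symbol's code off the tree from the root (left child = 0, right child = 1).

Codes:
  E: 10 (length 2)
  H: 001 (length 3)
  A: 01 (length 2)
  B: 000 (length 3)
  D: 110 (length 3)
  G: 111 (length 3)
Average code length: 218/87 = 2.5057 bits/symbol


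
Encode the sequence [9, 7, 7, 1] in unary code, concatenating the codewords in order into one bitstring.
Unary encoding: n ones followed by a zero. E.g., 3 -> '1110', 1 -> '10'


Encode each number as n ones followed by a terminating 0:
  9 -> 1111111110 (10 bits)
  7 -> 11111110 (8 bits)
  7 -> 11111110 (8 bits)
  1 -> 10 (2 bits)
Total length = 10 + 8 + 8 + 2 = 28 bits.

Unary([9, 7, 7, 1]) = 1111111110111111101111111010 (28 bits)


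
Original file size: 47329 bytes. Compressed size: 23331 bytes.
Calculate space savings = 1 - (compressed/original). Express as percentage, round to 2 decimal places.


ratio = compressed/original = 23331/47329 = 0.492954
savings = 1 - ratio = 1 - 0.492954 = 0.507046
as a percentage: 0.507046 * 100 = 50.7%

Space savings = 1 - 23331/47329 = 50.7%


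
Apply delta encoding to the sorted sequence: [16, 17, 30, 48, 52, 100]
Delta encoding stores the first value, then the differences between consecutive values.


First value: 16
Deltas:
  17 - 16 = 1
  30 - 17 = 13
  48 - 30 = 18
  52 - 48 = 4
  100 - 52 = 48


Delta encoded: [16, 1, 13, 18, 4, 48]


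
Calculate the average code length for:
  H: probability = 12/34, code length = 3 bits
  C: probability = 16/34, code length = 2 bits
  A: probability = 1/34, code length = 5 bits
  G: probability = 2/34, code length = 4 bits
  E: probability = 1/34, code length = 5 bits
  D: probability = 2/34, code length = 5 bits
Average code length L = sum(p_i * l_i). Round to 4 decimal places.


Weighted contributions p_i * l_i:
  H: (12/34) * 3 = 36/34
  C: (16/34) * 2 = 32/34
  A: (1/34) * 5 = 5/34
  G: (2/34) * 4 = 8/34
  E: (1/34) * 5 = 5/34
  D: (2/34) * 5 = 10/34
Sum = (36 + 32 + 5 + 8 + 5 + 10)/34 = 96/34

L = 96/34 = 2.8235 bits/symbol


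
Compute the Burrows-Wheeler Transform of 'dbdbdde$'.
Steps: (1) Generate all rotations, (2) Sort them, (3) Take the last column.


Rotations (sorted):
  0: $dbdbdde -> last char: e
  1: bdbdde$d -> last char: d
  2: bdde$dbd -> last char: d
  3: dbdbdde$ -> last char: $
  4: dbdde$db -> last char: b
  5: dde$dbdb -> last char: b
  6: de$dbdbd -> last char: d
  7: e$dbdbdd -> last char: d


BWT = edd$bbdd


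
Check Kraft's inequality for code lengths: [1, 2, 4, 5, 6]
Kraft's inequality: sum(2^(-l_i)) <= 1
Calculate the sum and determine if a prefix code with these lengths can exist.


Sum = 2^(-1) + 2^(-2) + 2^(-4) + 2^(-5) + 2^(-6)
    = 0.5 + 0.25 + 0.0625 + 0.03125 + 0.015625
    = 55/64 = 0.859375
Since 0.859375 <= 1, Kraft's inequality IS satisfied.
A prefix code with these lengths CAN exist.

Kraft sum = 0.859375. Satisfied.


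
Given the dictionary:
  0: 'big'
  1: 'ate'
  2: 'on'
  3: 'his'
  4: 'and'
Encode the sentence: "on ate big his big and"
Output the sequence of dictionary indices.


Look up each word in the dictionary:
  'on' -> 2
  'ate' -> 1
  'big' -> 0
  'his' -> 3
  'big' -> 0
  'and' -> 4

Encoded: [2, 1, 0, 3, 0, 4]


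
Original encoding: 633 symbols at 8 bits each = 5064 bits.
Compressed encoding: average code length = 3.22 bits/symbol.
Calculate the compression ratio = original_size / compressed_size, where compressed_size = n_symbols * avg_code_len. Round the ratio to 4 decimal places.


original_size = n_symbols * orig_bits = 633 * 8 = 5064 bits
compressed_size = n_symbols * avg_code_len = 633 * 3.22 = 2038.26 bits
ratio = original_size / compressed_size = 5064 / 2038.26 = 2.4845

Compression ratio = 2.4845


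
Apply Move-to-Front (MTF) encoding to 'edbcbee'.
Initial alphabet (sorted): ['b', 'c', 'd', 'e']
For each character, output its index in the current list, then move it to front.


MTF encoding:
'e': index 3 in ['b', 'c', 'd', 'e'] -> ['e', 'b', 'c', 'd']
'd': index 3 in ['e', 'b', 'c', 'd'] -> ['d', 'e', 'b', 'c']
'b': index 2 in ['d', 'e', 'b', 'c'] -> ['b', 'd', 'e', 'c']
'c': index 3 in ['b', 'd', 'e', 'c'] -> ['c', 'b', 'd', 'e']
'b': index 1 in ['c', 'b', 'd', 'e'] -> ['b', 'c', 'd', 'e']
'e': index 3 in ['b', 'c', 'd', 'e'] -> ['e', 'b', 'c', 'd']
'e': index 0 in ['e', 'b', 'c', 'd'] -> ['e', 'b', 'c', 'd']


Output: [3, 3, 2, 3, 1, 3, 0]


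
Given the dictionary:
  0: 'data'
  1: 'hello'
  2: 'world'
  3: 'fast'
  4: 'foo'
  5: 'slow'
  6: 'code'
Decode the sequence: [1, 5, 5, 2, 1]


Look up each index in the dictionary:
  1 -> 'hello'
  5 -> 'slow'
  5 -> 'slow'
  2 -> 'world'
  1 -> 'hello'

Decoded: "hello slow slow world hello"


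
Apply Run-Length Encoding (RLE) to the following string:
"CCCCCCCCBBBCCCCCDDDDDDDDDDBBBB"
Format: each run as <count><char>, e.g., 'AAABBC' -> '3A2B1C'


Scanning runs left to right:
  i=0: run of 'C' x 8 -> '8C'
  i=8: run of 'B' x 3 -> '3B'
  i=11: run of 'C' x 5 -> '5C'
  i=16: run of 'D' x 10 -> '10D'
  i=26: run of 'B' x 4 -> '4B'

RLE = 8C3B5C10D4B


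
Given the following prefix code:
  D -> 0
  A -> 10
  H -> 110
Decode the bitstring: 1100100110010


Decoding step by step:
Bits 110 -> H
Bits 0 -> D
Bits 10 -> A
Bits 0 -> D
Bits 110 -> H
Bits 0 -> D
Bits 10 -> A


Decoded message: HDADHDA


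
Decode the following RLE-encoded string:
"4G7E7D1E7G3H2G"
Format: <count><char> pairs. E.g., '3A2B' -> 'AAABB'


Expanding each <count><char> pair:
  4G -> 'GGGG'
  7E -> 'EEEEEEE'
  7D -> 'DDDDDDD'
  1E -> 'E'
  7G -> 'GGGGGGG'
  3H -> 'HHH'
  2G -> 'GG'

Decoded = GGGGEEEEEEEDDDDDDDEGGGGGGGHHHGG


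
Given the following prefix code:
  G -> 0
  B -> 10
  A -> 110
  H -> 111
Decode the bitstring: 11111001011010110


Decoding step by step:
Bits 111 -> H
Bits 110 -> A
Bits 0 -> G
Bits 10 -> B
Bits 110 -> A
Bits 10 -> B
Bits 110 -> A


Decoded message: HAGBABA


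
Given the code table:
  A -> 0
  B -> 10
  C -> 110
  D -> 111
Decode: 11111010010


Decoding:
111 -> D
110 -> C
10 -> B
0 -> A
10 -> B


Result: DCBAB


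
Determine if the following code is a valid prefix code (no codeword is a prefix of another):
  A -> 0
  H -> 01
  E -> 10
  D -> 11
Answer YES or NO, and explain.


Checking each pair (does one codeword prefix another?):
  A='0' vs H='01': prefix -- VIOLATION

NO -- this is NOT a valid prefix code. A (0) is a prefix of H (01).


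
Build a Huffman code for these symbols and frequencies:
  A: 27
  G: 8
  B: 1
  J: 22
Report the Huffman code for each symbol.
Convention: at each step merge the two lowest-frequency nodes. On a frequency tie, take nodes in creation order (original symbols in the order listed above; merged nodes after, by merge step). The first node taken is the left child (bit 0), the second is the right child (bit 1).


Huffman tree construction:
Step 1: Merge B(1) + G(8) = 9
Step 2: Merge (B+G)(9) + J(22) = 31
Step 3: Merge A(27) + ((B+G)+J)(31) = 58
Read each symbol's code off the tree from the root (left child = 0, right child = 1).

Codes:
  A: 0 (length 1)
  G: 101 (length 3)
  B: 100 (length 3)
  J: 11 (length 2)
Average code length: 98/58 = 1.6897 bits/symbol


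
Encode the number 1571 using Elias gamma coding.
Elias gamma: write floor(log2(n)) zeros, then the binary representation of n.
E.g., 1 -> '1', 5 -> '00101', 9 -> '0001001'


num_bits = floor(log2(1571)) + 1 = 11
leading_zeros = num_bits - 1 = 10
binary(1571) = 11000100011

Elias gamma(1571) = '0000000000' + '11000100011' = 000000000011000100011 (21 bits)


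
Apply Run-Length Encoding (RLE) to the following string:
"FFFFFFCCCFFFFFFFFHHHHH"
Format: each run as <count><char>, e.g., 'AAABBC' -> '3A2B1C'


Scanning runs left to right:
  i=0: run of 'F' x 6 -> '6F'
  i=6: run of 'C' x 3 -> '3C'
  i=9: run of 'F' x 8 -> '8F'
  i=17: run of 'H' x 5 -> '5H'

RLE = 6F3C8F5H


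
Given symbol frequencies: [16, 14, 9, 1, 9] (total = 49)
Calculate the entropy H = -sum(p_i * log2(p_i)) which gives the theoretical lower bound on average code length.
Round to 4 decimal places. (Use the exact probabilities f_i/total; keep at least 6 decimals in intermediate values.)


Per-symbol terms -p_i * log2(p_i) with p_i = f_i/49:
  p = 16/49 = 0.326531: log2(p) = -1.614710, -p*log2(p) = 0.527252
  p = 14/49 = 0.285714: log2(p) = -1.807355, -p*log2(p) = 0.516387
  p = 9/49 = 0.183673: log2(p) = -2.444785, -p*log2(p) = 0.449042
  p = 1/49 = 0.020408: log2(p) = -5.614710, -p*log2(p) = 0.114586
  p = 9/49 = 0.183673: log2(p) = -2.444785, -p*log2(p) = 0.449042
H = 0.527252 + 0.516387 + 0.449042 + 0.114586 + 0.449042 = 2.056309

H = 2.0563 bits/symbol


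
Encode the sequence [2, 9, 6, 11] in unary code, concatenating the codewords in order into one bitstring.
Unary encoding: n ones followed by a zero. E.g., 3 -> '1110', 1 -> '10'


Encode each number as n ones followed by a terminating 0:
  2 -> 110 (3 bits)
  9 -> 1111111110 (10 bits)
  6 -> 1111110 (7 bits)
  11 -> 111111111110 (12 bits)
Total length = 3 + 10 + 7 + 12 = 32 bits.

Unary([2, 9, 6, 11]) = 11011111111101111110111111111110 (32 bits)


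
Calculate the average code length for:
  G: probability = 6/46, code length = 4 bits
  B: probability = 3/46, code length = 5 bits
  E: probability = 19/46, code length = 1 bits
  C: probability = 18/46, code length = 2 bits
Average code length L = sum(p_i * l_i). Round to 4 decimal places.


Weighted contributions p_i * l_i:
  G: (6/46) * 4 = 24/46
  B: (3/46) * 5 = 15/46
  E: (19/46) * 1 = 19/46
  C: (18/46) * 2 = 36/46
Sum = (24 + 15 + 19 + 36)/46 = 94/46

L = 94/46 = 2.0435 bits/symbol


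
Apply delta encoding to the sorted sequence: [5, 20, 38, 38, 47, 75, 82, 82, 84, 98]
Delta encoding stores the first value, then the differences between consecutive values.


First value: 5
Deltas:
  20 - 5 = 15
  38 - 20 = 18
  38 - 38 = 0
  47 - 38 = 9
  75 - 47 = 28
  82 - 75 = 7
  82 - 82 = 0
  84 - 82 = 2
  98 - 84 = 14


Delta encoded: [5, 15, 18, 0, 9, 28, 7, 0, 2, 14]


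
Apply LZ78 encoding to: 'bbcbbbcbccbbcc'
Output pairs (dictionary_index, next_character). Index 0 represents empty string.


LZ78 encoding steps:
Dictionary: {0: ''}
Step 1: w='' (idx 0), next='b' -> output (0, 'b'), add 'b' as idx 1
Step 2: w='b' (idx 1), next='c' -> output (1, 'c'), add 'bc' as idx 2
Step 3: w='b' (idx 1), next='b' -> output (1, 'b'), add 'bb' as idx 3
Step 4: w='bc' (idx 2), next='b' -> output (2, 'b'), add 'bcb' as idx 4
Step 5: w='' (idx 0), next='c' -> output (0, 'c'), add 'c' as idx 5
Step 6: w='c' (idx 5), next='b' -> output (5, 'b'), add 'cb' as idx 6
Step 7: w='bc' (idx 2), next='c' -> output (2, 'c'), add 'bcc' as idx 7


Encoded: [(0, 'b'), (1, 'c'), (1, 'b'), (2, 'b'), (0, 'c'), (5, 'b'), (2, 'c')]


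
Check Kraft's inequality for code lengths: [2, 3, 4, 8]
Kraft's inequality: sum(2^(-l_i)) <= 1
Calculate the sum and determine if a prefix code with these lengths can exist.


Sum = 2^(-2) + 2^(-3) + 2^(-4) + 2^(-8)
    = 0.25 + 0.125 + 0.0625 + 0.00390625
    = 113/256 = 0.44140625
Since 0.44140625 <= 1, Kraft's inequality IS satisfied.
A prefix code with these lengths CAN exist.

Kraft sum = 0.44140625. Satisfied.


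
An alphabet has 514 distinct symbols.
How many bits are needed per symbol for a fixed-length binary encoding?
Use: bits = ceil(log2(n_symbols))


log2(514) = 9.0056
Bracket: 2^9 = 512 < 514 <= 2^10 = 1024
So ceil(log2(514)) = 10

bits = ceil(log2(514)) = ceil(9.0056) = 10 bits


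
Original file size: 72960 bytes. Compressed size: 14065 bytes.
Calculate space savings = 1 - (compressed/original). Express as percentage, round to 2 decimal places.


ratio = compressed/original = 14065/72960 = 0.192777
savings = 1 - ratio = 1 - 0.192777 = 0.807223
as a percentage: 0.807223 * 100 = 80.72%

Space savings = 1 - 14065/72960 = 80.72%


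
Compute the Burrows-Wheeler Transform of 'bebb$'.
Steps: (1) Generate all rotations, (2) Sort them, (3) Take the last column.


Rotations (sorted):
  0: $bebb -> last char: b
  1: b$beb -> last char: b
  2: bb$be -> last char: e
  3: bebb$ -> last char: $
  4: ebb$b -> last char: b


BWT = bbe$b


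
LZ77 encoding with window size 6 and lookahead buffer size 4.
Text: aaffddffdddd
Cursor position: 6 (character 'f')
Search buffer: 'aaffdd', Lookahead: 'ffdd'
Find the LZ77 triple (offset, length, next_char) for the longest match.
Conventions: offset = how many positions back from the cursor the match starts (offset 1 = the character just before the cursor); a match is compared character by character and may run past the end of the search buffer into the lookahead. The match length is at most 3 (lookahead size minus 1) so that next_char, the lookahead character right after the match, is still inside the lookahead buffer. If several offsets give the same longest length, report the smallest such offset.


Try each offset into the search buffer:
  offset=1 (pos 5, char 'd'): match length 0
  offset=2 (pos 4, char 'd'): match length 0
  offset=3 (pos 3, char 'f'): match length 1
  offset=4 (pos 2, char 'f'): match length 3
  offset=5 (pos 1, char 'a'): match length 0
  offset=6 (pos 0, char 'a'): match length 0
Longest match has length 3 at offset 4.
next_char = character at position 6 + 3 = 9 -> 'd'

Best match: offset=4, length=3 (matching 'ffd' starting at position 2)
LZ77 triple: (4, 3, 'd')


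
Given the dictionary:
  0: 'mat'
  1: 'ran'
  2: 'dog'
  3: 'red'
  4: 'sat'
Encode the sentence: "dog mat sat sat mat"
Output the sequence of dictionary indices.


Look up each word in the dictionary:
  'dog' -> 2
  'mat' -> 0
  'sat' -> 4
  'sat' -> 4
  'mat' -> 0

Encoded: [2, 0, 4, 4, 0]


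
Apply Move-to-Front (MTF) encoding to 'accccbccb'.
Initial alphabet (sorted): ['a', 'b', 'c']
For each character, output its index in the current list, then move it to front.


MTF encoding:
'a': index 0 in ['a', 'b', 'c'] -> ['a', 'b', 'c']
'c': index 2 in ['a', 'b', 'c'] -> ['c', 'a', 'b']
'c': index 0 in ['c', 'a', 'b'] -> ['c', 'a', 'b']
'c': index 0 in ['c', 'a', 'b'] -> ['c', 'a', 'b']
'c': index 0 in ['c', 'a', 'b'] -> ['c', 'a', 'b']
'b': index 2 in ['c', 'a', 'b'] -> ['b', 'c', 'a']
'c': index 1 in ['b', 'c', 'a'] -> ['c', 'b', 'a']
'c': index 0 in ['c', 'b', 'a'] -> ['c', 'b', 'a']
'b': index 1 in ['c', 'b', 'a'] -> ['b', 'c', 'a']


Output: [0, 2, 0, 0, 0, 2, 1, 0, 1]


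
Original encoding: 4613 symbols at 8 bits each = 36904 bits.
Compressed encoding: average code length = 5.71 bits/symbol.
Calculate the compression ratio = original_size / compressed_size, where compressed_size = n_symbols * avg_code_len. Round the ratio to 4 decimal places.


original_size = n_symbols * orig_bits = 4613 * 8 = 36904 bits
compressed_size = n_symbols * avg_code_len = 4613 * 5.71 = 26340.23 bits
ratio = original_size / compressed_size = 36904 / 26340.23 = 1.4011

Compression ratio = 1.4011


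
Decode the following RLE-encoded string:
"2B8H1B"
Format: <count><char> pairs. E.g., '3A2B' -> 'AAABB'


Expanding each <count><char> pair:
  2B -> 'BB'
  8H -> 'HHHHHHHH'
  1B -> 'B'

Decoded = BBHHHHHHHHB


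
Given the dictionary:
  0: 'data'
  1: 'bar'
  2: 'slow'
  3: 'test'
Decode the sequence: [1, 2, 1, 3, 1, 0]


Look up each index in the dictionary:
  1 -> 'bar'
  2 -> 'slow'
  1 -> 'bar'
  3 -> 'test'
  1 -> 'bar'
  0 -> 'data'

Decoded: "bar slow bar test bar data"


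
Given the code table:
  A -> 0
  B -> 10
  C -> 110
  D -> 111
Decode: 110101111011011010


Decoding:
110 -> C
10 -> B
111 -> D
10 -> B
110 -> C
110 -> C
10 -> B


Result: CBDBCCB


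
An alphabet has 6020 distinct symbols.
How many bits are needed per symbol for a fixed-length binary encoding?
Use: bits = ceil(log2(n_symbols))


log2(6020) = 12.5555
Bracket: 2^12 = 4096 < 6020 <= 2^13 = 8192
So ceil(log2(6020)) = 13

bits = ceil(log2(6020)) = ceil(12.5555) = 13 bits


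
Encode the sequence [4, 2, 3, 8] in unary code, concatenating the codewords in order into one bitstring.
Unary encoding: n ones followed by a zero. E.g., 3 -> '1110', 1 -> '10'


Encode each number as n ones followed by a terminating 0:
  4 -> 11110 (5 bits)
  2 -> 110 (3 bits)
  3 -> 1110 (4 bits)
  8 -> 111111110 (9 bits)
Total length = 5 + 3 + 4 + 9 = 21 bits.

Unary([4, 2, 3, 8]) = 111101101110111111110 (21 bits)


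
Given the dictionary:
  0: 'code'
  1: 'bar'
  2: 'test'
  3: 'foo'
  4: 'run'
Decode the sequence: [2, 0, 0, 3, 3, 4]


Look up each index in the dictionary:
  2 -> 'test'
  0 -> 'code'
  0 -> 'code'
  3 -> 'foo'
  3 -> 'foo'
  4 -> 'run'

Decoded: "test code code foo foo run"


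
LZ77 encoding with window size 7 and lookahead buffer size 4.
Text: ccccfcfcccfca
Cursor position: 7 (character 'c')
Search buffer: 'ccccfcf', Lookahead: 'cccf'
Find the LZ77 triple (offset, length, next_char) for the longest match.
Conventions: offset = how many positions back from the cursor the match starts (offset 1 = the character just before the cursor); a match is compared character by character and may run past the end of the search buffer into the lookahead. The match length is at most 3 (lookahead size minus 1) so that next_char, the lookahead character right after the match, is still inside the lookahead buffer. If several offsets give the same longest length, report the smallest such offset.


Try each offset into the search buffer:
  offset=1 (pos 6, char 'f'): match length 0
  offset=2 (pos 5, char 'c'): match length 1
  offset=3 (pos 4, char 'f'): match length 0
  offset=4 (pos 3, char 'c'): match length 1
  offset=5 (pos 2, char 'c'): match length 2
  offset=6 (pos 1, char 'c'): match length 3
  offset=7 (pos 0, char 'c'): match length 3
Longest match has length 3, found at offsets 6, 7; take the smallest, offset 6.
next_char = character at position 7 + 3 = 10 -> 'f'

Best match: offset=6, length=3 (matching 'ccc' starting at position 1)
LZ77 triple: (6, 3, 'f')


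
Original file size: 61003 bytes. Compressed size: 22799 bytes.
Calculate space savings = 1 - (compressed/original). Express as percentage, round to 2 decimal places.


ratio = compressed/original = 22799/61003 = 0.373736
savings = 1 - ratio = 1 - 0.373736 = 0.626264
as a percentage: 0.626264 * 100 = 62.63%

Space savings = 1 - 22799/61003 = 62.63%


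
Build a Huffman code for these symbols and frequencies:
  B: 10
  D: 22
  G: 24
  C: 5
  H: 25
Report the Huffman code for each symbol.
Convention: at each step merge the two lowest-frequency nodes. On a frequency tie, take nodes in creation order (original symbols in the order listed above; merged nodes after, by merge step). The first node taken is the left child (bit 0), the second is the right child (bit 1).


Huffman tree construction:
Step 1: Merge C(5) + B(10) = 15
Step 2: Merge (C+B)(15) + D(22) = 37
Step 3: Merge G(24) + H(25) = 49
Step 4: Merge ((C+B)+D)(37) + (G+H)(49) = 86
Read each symbol's code off the tree from the root (left child = 0, right child = 1).

Codes:
  B: 001 (length 3)
  D: 01 (length 2)
  G: 10 (length 2)
  C: 000 (length 3)
  H: 11 (length 2)
Average code length: 187/86 = 2.1744 bits/symbol


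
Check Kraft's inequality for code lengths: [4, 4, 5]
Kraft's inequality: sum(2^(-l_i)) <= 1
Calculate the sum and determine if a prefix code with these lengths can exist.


Sum = 2^(-4) + 2^(-4) + 2^(-5)
    = 0.0625 + 0.0625 + 0.03125
    = 5/32 = 0.15625
Since 0.15625 <= 1, Kraft's inequality IS satisfied.
A prefix code with these lengths CAN exist.

Kraft sum = 0.15625. Satisfied.


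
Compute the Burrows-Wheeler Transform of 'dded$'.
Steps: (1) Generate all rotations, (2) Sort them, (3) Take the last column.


Rotations (sorted):
  0: $dded -> last char: d
  1: d$dde -> last char: e
  2: dded$ -> last char: $
  3: ded$d -> last char: d
  4: ed$dd -> last char: d


BWT = de$dd


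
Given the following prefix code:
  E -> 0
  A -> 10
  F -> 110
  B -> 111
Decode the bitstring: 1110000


Decoding step by step:
Bits 111 -> B
Bits 0 -> E
Bits 0 -> E
Bits 0 -> E
Bits 0 -> E


Decoded message: BEEEE


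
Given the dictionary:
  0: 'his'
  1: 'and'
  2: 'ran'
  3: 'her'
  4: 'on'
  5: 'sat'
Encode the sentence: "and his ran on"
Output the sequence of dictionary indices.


Look up each word in the dictionary:
  'and' -> 1
  'his' -> 0
  'ran' -> 2
  'on' -> 4

Encoded: [1, 0, 2, 4]


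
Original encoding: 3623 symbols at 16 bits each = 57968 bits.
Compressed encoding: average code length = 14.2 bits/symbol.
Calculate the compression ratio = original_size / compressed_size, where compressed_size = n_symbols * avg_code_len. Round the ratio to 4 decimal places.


original_size = n_symbols * orig_bits = 3623 * 16 = 57968 bits
compressed_size = n_symbols * avg_code_len = 3623 * 14.2 = 51446.6 bits
ratio = original_size / compressed_size = 57968 / 51446.6 = 1.1268

Compression ratio = 1.1268


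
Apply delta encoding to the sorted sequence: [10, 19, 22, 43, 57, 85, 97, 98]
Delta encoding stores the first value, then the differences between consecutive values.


First value: 10
Deltas:
  19 - 10 = 9
  22 - 19 = 3
  43 - 22 = 21
  57 - 43 = 14
  85 - 57 = 28
  97 - 85 = 12
  98 - 97 = 1


Delta encoded: [10, 9, 3, 21, 14, 28, 12, 1]


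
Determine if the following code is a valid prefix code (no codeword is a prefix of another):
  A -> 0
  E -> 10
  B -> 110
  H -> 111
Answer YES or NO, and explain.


Checking each pair (does one codeword prefix another?):
  A='0' vs E='10': no prefix
  A='0' vs B='110': no prefix
  A='0' vs H='111': no prefix
  E='10' vs A='0': no prefix
  E='10' vs B='110': no prefix
  E='10' vs H='111': no prefix
  B='110' vs A='0': no prefix
  B='110' vs E='10': no prefix
  B='110' vs H='111': no prefix
  H='111' vs A='0': no prefix
  H='111' vs E='10': no prefix
  H='111' vs B='110': no prefix
No violation found over all pairs.

YES -- this is a valid prefix code. No codeword is a prefix of any other codeword.


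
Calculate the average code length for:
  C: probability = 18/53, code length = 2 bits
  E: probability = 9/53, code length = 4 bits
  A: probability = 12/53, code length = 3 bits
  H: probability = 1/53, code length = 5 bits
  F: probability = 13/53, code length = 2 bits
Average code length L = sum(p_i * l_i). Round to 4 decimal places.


Weighted contributions p_i * l_i:
  C: (18/53) * 2 = 36/53
  E: (9/53) * 4 = 36/53
  A: (12/53) * 3 = 36/53
  H: (1/53) * 5 = 5/53
  F: (13/53) * 2 = 26/53
Sum = (36 + 36 + 36 + 5 + 26)/53 = 139/53

L = 139/53 = 2.6226 bits/symbol


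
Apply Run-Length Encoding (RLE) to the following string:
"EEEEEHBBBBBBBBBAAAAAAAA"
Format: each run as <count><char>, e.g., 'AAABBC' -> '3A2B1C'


Scanning runs left to right:
  i=0: run of 'E' x 5 -> '5E'
  i=5: run of 'H' x 1 -> '1H'
  i=6: run of 'B' x 9 -> '9B'
  i=15: run of 'A' x 8 -> '8A'

RLE = 5E1H9B8A


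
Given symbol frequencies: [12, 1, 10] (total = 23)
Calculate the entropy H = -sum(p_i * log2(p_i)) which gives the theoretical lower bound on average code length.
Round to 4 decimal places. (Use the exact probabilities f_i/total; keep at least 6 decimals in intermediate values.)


Per-symbol terms -p_i * log2(p_i) with p_i = f_i/23:
  p = 12/23 = 0.521739: log2(p) = -0.938599, -p*log2(p) = 0.489704
  p = 1/23 = 0.043478: log2(p) = -4.523562, -p*log2(p) = 0.196677
  p = 10/23 = 0.434783: log2(p) = -1.201634, -p*log2(p) = 0.522450
H = 0.489704 + 0.196677 + 0.522450 = 1.208831

H = 1.2088 bits/symbol


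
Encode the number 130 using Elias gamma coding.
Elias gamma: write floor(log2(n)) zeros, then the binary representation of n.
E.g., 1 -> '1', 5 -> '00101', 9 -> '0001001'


num_bits = floor(log2(130)) + 1 = 8
leading_zeros = num_bits - 1 = 7
binary(130) = 10000010

Elias gamma(130) = '0000000' + '10000010' = 000000010000010 (15 bits)


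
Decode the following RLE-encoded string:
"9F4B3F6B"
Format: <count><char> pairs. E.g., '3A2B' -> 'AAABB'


Expanding each <count><char> pair:
  9F -> 'FFFFFFFFF'
  4B -> 'BBBB'
  3F -> 'FFF'
  6B -> 'BBBBBB'

Decoded = FFFFFFFFFBBBBFFFBBBBBB


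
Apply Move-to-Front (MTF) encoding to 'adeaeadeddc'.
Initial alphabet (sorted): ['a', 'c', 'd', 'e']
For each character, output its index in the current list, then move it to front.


MTF encoding:
'a': index 0 in ['a', 'c', 'd', 'e'] -> ['a', 'c', 'd', 'e']
'd': index 2 in ['a', 'c', 'd', 'e'] -> ['d', 'a', 'c', 'e']
'e': index 3 in ['d', 'a', 'c', 'e'] -> ['e', 'd', 'a', 'c']
'a': index 2 in ['e', 'd', 'a', 'c'] -> ['a', 'e', 'd', 'c']
'e': index 1 in ['a', 'e', 'd', 'c'] -> ['e', 'a', 'd', 'c']
'a': index 1 in ['e', 'a', 'd', 'c'] -> ['a', 'e', 'd', 'c']
'd': index 2 in ['a', 'e', 'd', 'c'] -> ['d', 'a', 'e', 'c']
'e': index 2 in ['d', 'a', 'e', 'c'] -> ['e', 'd', 'a', 'c']
'd': index 1 in ['e', 'd', 'a', 'c'] -> ['d', 'e', 'a', 'c']
'd': index 0 in ['d', 'e', 'a', 'c'] -> ['d', 'e', 'a', 'c']
'c': index 3 in ['d', 'e', 'a', 'c'] -> ['c', 'd', 'e', 'a']


Output: [0, 2, 3, 2, 1, 1, 2, 2, 1, 0, 3]


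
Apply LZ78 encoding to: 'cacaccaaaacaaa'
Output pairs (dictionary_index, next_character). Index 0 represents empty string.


LZ78 encoding steps:
Dictionary: {0: ''}
Step 1: w='' (idx 0), next='c' -> output (0, 'c'), add 'c' as idx 1
Step 2: w='' (idx 0), next='a' -> output (0, 'a'), add 'a' as idx 2
Step 3: w='c' (idx 1), next='a' -> output (1, 'a'), add 'ca' as idx 3
Step 4: w='c' (idx 1), next='c' -> output (1, 'c'), add 'cc' as idx 4
Step 5: w='a' (idx 2), next='a' -> output (2, 'a'), add 'aa' as idx 5
Step 6: w='aa' (idx 5), next='c' -> output (5, 'c'), add 'aac' as idx 6
Step 7: w='aa' (idx 5), next='a' -> output (5, 'a'), add 'aaa' as idx 7


Encoded: [(0, 'c'), (0, 'a'), (1, 'a'), (1, 'c'), (2, 'a'), (5, 'c'), (5, 'a')]


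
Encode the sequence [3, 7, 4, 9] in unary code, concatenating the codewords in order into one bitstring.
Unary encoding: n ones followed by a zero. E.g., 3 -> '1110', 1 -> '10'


Encode each number as n ones followed by a terminating 0:
  3 -> 1110 (4 bits)
  7 -> 11111110 (8 bits)
  4 -> 11110 (5 bits)
  9 -> 1111111110 (10 bits)
Total length = 4 + 8 + 5 + 10 = 27 bits.

Unary([3, 7, 4, 9]) = 111011111110111101111111110 (27 bits)


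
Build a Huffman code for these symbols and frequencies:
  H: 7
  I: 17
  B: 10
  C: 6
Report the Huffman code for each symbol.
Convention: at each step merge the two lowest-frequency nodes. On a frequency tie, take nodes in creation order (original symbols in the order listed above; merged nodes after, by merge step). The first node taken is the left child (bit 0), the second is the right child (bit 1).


Huffman tree construction:
Step 1: Merge C(6) + H(7) = 13
Step 2: Merge B(10) + (C+H)(13) = 23
Step 3: Merge I(17) + (B+(C+H))(23) = 40
Read each symbol's code off the tree from the root (left child = 0, right child = 1).

Codes:
  H: 111 (length 3)
  I: 0 (length 1)
  B: 10 (length 2)
  C: 110 (length 3)
Average code length: 76/40 = 1.9000 bits/symbol


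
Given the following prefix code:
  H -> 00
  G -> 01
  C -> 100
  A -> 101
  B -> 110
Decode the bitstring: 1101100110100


Decoding step by step:
Bits 110 -> B
Bits 110 -> B
Bits 01 -> G
Bits 101 -> A
Bits 00 -> H


Decoded message: BBGAH


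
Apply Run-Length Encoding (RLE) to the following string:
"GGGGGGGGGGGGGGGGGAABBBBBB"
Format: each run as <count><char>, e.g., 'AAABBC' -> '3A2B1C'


Scanning runs left to right:
  i=0: run of 'G' x 17 -> '17G'
  i=17: run of 'A' x 2 -> '2A'
  i=19: run of 'B' x 6 -> '6B'

RLE = 17G2A6B


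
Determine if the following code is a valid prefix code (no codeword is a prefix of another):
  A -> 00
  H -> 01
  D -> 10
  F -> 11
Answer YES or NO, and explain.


Checking each pair (does one codeword prefix another?):
  A='00' vs H='01': no prefix
  A='00' vs D='10': no prefix
  A='00' vs F='11': no prefix
  H='01' vs A='00': no prefix
  H='01' vs D='10': no prefix
  H='01' vs F='11': no prefix
  D='10' vs A='00': no prefix
  D='10' vs H='01': no prefix
  D='10' vs F='11': no prefix
  F='11' vs A='00': no prefix
  F='11' vs H='01': no prefix
  F='11' vs D='10': no prefix
No violation found over all pairs.

YES -- this is a valid prefix code. No codeword is a prefix of any other codeword.


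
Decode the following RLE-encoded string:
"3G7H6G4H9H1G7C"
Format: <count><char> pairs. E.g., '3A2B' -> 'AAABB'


Expanding each <count><char> pair:
  3G -> 'GGG'
  7H -> 'HHHHHHH'
  6G -> 'GGGGGG'
  4H -> 'HHHH'
  9H -> 'HHHHHHHHH'
  1G -> 'G'
  7C -> 'CCCCCCC'

Decoded = GGGHHHHHHHGGGGGGHHHHHHHHHHHHHGCCCCCCC


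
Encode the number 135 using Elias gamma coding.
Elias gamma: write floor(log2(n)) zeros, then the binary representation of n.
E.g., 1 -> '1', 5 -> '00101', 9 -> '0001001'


num_bits = floor(log2(135)) + 1 = 8
leading_zeros = num_bits - 1 = 7
binary(135) = 10000111

Elias gamma(135) = '0000000' + '10000111' = 000000010000111 (15 bits)


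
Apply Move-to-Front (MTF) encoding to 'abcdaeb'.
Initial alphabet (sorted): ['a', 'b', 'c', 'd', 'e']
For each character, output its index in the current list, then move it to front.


MTF encoding:
'a': index 0 in ['a', 'b', 'c', 'd', 'e'] -> ['a', 'b', 'c', 'd', 'e']
'b': index 1 in ['a', 'b', 'c', 'd', 'e'] -> ['b', 'a', 'c', 'd', 'e']
'c': index 2 in ['b', 'a', 'c', 'd', 'e'] -> ['c', 'b', 'a', 'd', 'e']
'd': index 3 in ['c', 'b', 'a', 'd', 'e'] -> ['d', 'c', 'b', 'a', 'e']
'a': index 3 in ['d', 'c', 'b', 'a', 'e'] -> ['a', 'd', 'c', 'b', 'e']
'e': index 4 in ['a', 'd', 'c', 'b', 'e'] -> ['e', 'a', 'd', 'c', 'b']
'b': index 4 in ['e', 'a', 'd', 'c', 'b'] -> ['b', 'e', 'a', 'd', 'c']


Output: [0, 1, 2, 3, 3, 4, 4]


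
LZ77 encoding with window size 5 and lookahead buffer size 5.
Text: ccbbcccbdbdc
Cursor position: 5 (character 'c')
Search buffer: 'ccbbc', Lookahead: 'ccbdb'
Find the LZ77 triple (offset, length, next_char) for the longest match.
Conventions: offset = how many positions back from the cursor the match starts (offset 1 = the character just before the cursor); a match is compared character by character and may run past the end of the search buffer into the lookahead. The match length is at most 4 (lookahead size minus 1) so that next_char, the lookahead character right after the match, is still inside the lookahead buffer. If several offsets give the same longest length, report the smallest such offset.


Try each offset into the search buffer:
  offset=1 (pos 4, char 'c'): match length 2
  offset=2 (pos 3, char 'b'): match length 0
  offset=3 (pos 2, char 'b'): match length 0
  offset=4 (pos 1, char 'c'): match length 1
  offset=5 (pos 0, char 'c'): match length 3
Longest match has length 3 at offset 5.
next_char = character at position 5 + 3 = 8 -> 'd'

Best match: offset=5, length=3 (matching 'ccb' starting at position 0)
LZ77 triple: (5, 3, 'd')


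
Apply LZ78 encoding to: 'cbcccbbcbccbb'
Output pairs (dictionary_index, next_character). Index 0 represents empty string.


LZ78 encoding steps:
Dictionary: {0: ''}
Step 1: w='' (idx 0), next='c' -> output (0, 'c'), add 'c' as idx 1
Step 2: w='' (idx 0), next='b' -> output (0, 'b'), add 'b' as idx 2
Step 3: w='c' (idx 1), next='c' -> output (1, 'c'), add 'cc' as idx 3
Step 4: w='c' (idx 1), next='b' -> output (1, 'b'), add 'cb' as idx 4
Step 5: w='b' (idx 2), next='c' -> output (2, 'c'), add 'bc' as idx 5
Step 6: w='bc' (idx 5), next='c' -> output (5, 'c'), add 'bcc' as idx 6
Step 7: w='b' (idx 2), next='b' -> output (2, 'b'), add 'bb' as idx 7


Encoded: [(0, 'c'), (0, 'b'), (1, 'c'), (1, 'b'), (2, 'c'), (5, 'c'), (2, 'b')]


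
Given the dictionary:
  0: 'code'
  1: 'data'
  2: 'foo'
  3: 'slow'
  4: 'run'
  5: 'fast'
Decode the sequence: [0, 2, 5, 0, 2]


Look up each index in the dictionary:
  0 -> 'code'
  2 -> 'foo'
  5 -> 'fast'
  0 -> 'code'
  2 -> 'foo'

Decoded: "code foo fast code foo"


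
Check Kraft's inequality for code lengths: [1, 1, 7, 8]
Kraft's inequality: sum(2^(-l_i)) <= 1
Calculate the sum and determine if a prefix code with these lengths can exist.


Sum = 2^(-1) + 2^(-1) + 2^(-7) + 2^(-8)
    = 0.5 + 0.5 + 0.0078125 + 0.00390625
    = 259/256 = 1.01171875
Since 1.01171875 > 1, Kraft's inequality is NOT satisfied.
A prefix code with these lengths CANNOT exist.

Kraft sum = 1.01171875. Not satisfied.


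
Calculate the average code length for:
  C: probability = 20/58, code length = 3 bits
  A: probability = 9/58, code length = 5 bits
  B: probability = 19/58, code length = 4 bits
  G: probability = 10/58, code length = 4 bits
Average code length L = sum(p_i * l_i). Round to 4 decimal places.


Weighted contributions p_i * l_i:
  C: (20/58) * 3 = 60/58
  A: (9/58) * 5 = 45/58
  B: (19/58) * 4 = 76/58
  G: (10/58) * 4 = 40/58
Sum = (60 + 45 + 76 + 40)/58 = 221/58

L = 221/58 = 3.8103 bits/symbol


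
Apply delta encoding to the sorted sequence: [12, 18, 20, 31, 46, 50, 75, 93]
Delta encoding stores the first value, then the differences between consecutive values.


First value: 12
Deltas:
  18 - 12 = 6
  20 - 18 = 2
  31 - 20 = 11
  46 - 31 = 15
  50 - 46 = 4
  75 - 50 = 25
  93 - 75 = 18


Delta encoded: [12, 6, 2, 11, 15, 4, 25, 18]


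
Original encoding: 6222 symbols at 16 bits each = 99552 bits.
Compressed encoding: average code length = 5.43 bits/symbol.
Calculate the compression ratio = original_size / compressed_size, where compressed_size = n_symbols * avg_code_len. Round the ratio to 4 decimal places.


original_size = n_symbols * orig_bits = 6222 * 16 = 99552 bits
compressed_size = n_symbols * avg_code_len = 6222 * 5.43 = 33785.46 bits
ratio = original_size / compressed_size = 99552 / 33785.46 = 2.9466

Compression ratio = 2.9466


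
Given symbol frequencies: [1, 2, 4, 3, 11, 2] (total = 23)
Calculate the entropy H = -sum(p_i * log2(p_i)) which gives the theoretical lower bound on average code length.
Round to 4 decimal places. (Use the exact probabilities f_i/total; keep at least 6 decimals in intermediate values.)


Per-symbol terms -p_i * log2(p_i) with p_i = f_i/23:
  p = 1/23 = 0.043478: log2(p) = -4.523562, -p*log2(p) = 0.196677
  p = 2/23 = 0.086957: log2(p) = -3.523562, -p*log2(p) = 0.306397
  p = 4/23 = 0.173913: log2(p) = -2.523562, -p*log2(p) = 0.438880
  p = 3/23 = 0.130435: log2(p) = -2.938599, -p*log2(p) = 0.383296
  p = 11/23 = 0.478261: log2(p) = -1.064130, -p*log2(p) = 0.508932
  p = 2/23 = 0.086957: log2(p) = -3.523562, -p*log2(p) = 0.306397
H = 0.196677 + 0.306397 + 0.438880 + 0.383296 + 0.508932 + 0.306397 = 2.140579

H = 2.1406 bits/symbol


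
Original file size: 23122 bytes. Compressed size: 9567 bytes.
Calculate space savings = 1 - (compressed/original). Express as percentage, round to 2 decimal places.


ratio = compressed/original = 9567/23122 = 0.413762
savings = 1 - ratio = 1 - 0.413762 = 0.586238
as a percentage: 0.586238 * 100 = 58.62%

Space savings = 1 - 9567/23122 = 58.62%


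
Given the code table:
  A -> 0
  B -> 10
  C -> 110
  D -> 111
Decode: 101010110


Decoding:
10 -> B
10 -> B
10 -> B
110 -> C


Result: BBBC


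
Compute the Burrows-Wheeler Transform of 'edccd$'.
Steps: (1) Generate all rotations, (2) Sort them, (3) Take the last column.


Rotations (sorted):
  0: $edccd -> last char: d
  1: ccd$ed -> last char: d
  2: cd$edc -> last char: c
  3: d$edcc -> last char: c
  4: dccd$e -> last char: e
  5: edccd$ -> last char: $


BWT = ddcce$


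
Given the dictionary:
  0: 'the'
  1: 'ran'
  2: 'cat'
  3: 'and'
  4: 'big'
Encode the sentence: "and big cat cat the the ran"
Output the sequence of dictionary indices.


Look up each word in the dictionary:
  'and' -> 3
  'big' -> 4
  'cat' -> 2
  'cat' -> 2
  'the' -> 0
  'the' -> 0
  'ran' -> 1

Encoded: [3, 4, 2, 2, 0, 0, 1]


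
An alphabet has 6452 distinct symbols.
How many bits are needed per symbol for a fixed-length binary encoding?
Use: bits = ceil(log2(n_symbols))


log2(6452) = 12.6555
Bracket: 2^12 = 4096 < 6452 <= 2^13 = 8192
So ceil(log2(6452)) = 13

bits = ceil(log2(6452)) = ceil(12.6555) = 13 bits


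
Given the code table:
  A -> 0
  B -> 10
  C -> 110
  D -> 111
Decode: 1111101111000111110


Decoding:
111 -> D
110 -> C
111 -> D
10 -> B
0 -> A
0 -> A
111 -> D
110 -> C


Result: DCDBAADC


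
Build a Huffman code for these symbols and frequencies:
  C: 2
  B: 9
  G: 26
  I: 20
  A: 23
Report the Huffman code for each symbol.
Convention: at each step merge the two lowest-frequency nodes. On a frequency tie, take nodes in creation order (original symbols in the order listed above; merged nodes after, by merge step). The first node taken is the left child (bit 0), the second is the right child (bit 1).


Huffman tree construction:
Step 1: Merge C(2) + B(9) = 11
Step 2: Merge (C+B)(11) + I(20) = 31
Step 3: Merge A(23) + G(26) = 49
Step 4: Merge ((C+B)+I)(31) + (A+G)(49) = 80
Read each symbol's code off the tree from the root (left child = 0, right child = 1).

Codes:
  C: 000 (length 3)
  B: 001 (length 3)
  G: 11 (length 2)
  I: 01 (length 2)
  A: 10 (length 2)
Average code length: 171/80 = 2.1375 bits/symbol


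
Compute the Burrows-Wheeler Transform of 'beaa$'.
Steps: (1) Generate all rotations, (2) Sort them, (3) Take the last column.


Rotations (sorted):
  0: $beaa -> last char: a
  1: a$bea -> last char: a
  2: aa$be -> last char: e
  3: beaa$ -> last char: $
  4: eaa$b -> last char: b


BWT = aae$b


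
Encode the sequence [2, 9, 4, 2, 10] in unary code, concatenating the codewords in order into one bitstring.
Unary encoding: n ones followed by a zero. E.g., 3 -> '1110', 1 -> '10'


Encode each number as n ones followed by a terminating 0:
  2 -> 110 (3 bits)
  9 -> 1111111110 (10 bits)
  4 -> 11110 (5 bits)
  2 -> 110 (3 bits)
  10 -> 11111111110 (11 bits)
Total length = 3 + 10 + 5 + 3 + 11 = 32 bits.

Unary([2, 9, 4, 2, 10]) = 11011111111101111011011111111110 (32 bits)
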